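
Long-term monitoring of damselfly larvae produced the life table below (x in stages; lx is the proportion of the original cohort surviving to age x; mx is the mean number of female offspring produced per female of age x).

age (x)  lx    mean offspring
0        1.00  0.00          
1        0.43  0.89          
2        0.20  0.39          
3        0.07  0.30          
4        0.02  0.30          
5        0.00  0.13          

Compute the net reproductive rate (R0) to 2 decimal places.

0.49

lx·mx by age: 0, 0.3827, 0.078, 0.021, 0.006, 0
R0 = Σ lx·mx = 0.4877 → 0.49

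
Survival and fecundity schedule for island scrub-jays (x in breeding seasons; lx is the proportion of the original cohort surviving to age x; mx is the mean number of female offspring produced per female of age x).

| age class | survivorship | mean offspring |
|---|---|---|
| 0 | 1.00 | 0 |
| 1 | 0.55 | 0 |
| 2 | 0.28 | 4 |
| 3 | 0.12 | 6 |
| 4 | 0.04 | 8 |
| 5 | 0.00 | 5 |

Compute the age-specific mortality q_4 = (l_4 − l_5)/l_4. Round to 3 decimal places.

q_4 = (l_4 − l_5) / l_4 = (0.04 − 0) / 0.04
     = 0.04 / 0.04 = 1 → 1.000

1.000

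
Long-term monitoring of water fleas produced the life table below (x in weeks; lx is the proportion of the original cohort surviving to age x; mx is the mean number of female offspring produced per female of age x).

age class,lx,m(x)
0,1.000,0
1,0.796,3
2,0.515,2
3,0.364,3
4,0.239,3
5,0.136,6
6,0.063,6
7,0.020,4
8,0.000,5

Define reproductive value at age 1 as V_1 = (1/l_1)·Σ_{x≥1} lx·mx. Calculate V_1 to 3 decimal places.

lx·mx for x ≥ 1: 2.388, 1.03, 1.092, 0.717, 0.816, 0.378, 0.08, 0 → sum = 6.501
V_1 = 6.501 / l_1 = 6.501 / 0.796 = 8.167085… → 8.167

8.167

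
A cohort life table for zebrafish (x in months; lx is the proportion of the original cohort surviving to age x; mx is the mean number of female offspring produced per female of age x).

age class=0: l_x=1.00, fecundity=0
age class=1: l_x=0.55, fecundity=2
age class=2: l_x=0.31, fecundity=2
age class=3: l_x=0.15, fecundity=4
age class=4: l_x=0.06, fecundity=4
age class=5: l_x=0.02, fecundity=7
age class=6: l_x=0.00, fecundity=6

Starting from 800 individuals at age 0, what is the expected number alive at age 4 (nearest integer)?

Expected survivors = N0 · l_4 = 800 × 0.06 = 48 → 48

48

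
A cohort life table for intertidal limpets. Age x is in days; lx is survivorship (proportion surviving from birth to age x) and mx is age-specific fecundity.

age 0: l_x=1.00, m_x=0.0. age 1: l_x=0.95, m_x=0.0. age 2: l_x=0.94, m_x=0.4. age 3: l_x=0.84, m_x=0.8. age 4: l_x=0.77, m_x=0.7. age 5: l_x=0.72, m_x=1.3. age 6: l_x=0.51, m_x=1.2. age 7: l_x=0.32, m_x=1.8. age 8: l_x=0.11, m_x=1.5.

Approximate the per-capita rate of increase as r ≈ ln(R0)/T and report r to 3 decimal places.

R0 = Σ lx·mx = 0 + 0 + 0.376 + 0.672 + 0.539 + 0.936 + 0.612 + 0.576 + 0.165 = 3.876
Σ x·lx·mx = 18.628; T = 18.628/3.876 = 4.80599…
r ≈ ln(R0)/T = ln(3.876)/4.80599… = 0.2819… → 0.282

0.282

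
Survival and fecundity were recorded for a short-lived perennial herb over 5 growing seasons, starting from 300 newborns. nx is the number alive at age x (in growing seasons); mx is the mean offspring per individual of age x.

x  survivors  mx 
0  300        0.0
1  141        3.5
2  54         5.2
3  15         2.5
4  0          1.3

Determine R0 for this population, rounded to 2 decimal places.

2.71

lx = nx/n0 = nx/300: 1, 0.47, 0.18, 0.05, 0
lx·mx by age: 0, 1.645, 0.936, 0.125, 0
R0 = Σ lx·mx = 2.706 → 2.71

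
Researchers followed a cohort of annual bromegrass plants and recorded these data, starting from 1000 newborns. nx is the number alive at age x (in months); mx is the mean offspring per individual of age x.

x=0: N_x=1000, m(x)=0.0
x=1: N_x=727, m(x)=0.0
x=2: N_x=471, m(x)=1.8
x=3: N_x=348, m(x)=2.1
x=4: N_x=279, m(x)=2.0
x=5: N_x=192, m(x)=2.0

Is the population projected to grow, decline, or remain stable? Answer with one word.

lx = nx/n0 = nx/1000: 1, 0.727, 0.471, 0.348, 0.279, 0.192
R0 = Σ lx·mx = 0 + 0 + 0.8478 + 0.7308 + 0.558 + 0.384 = 2.5206
R0 > 1, so the population is growing.

growing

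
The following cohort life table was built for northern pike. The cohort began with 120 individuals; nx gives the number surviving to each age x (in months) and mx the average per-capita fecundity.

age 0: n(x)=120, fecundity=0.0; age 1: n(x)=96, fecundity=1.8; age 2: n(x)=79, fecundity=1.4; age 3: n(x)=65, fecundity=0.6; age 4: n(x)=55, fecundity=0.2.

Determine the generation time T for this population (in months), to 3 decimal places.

lx = nx/n0 = nx/120: 1, 0.8, 0.65833…, 0.54167…, 0.45833…
lx·mx: 0, 1.44, 0.921667…, 0.325…, 0.091667… → R0 = 2.778333…
x·lx·mx: 0, 1.44, 1.843333…, 0.975…, 0.366667… → Σ = 4.625…
T = 4.625… / 2.778333… = 1.664667… → 1.665

1.665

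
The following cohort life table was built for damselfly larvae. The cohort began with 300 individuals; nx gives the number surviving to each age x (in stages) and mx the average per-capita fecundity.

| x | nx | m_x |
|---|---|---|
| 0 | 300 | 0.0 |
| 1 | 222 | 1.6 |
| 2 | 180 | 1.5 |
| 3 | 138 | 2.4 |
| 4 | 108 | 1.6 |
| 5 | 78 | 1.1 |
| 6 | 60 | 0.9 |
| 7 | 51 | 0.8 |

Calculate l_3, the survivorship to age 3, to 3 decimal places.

0.460

l_3 = n_3/n_0 = 138/300 = 0.46 → 0.460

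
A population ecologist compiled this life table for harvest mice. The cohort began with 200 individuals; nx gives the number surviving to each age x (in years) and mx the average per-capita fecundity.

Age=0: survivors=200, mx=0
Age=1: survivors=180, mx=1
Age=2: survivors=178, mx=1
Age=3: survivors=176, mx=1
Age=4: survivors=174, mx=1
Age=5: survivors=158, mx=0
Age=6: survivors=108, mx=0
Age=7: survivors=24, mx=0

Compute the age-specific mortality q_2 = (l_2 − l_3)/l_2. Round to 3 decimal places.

lx = nx/n0 = nx/200: 1, 0.9, 0.89, 0.88, 0.87, 0.79, 0.54, 0.12
q_2 = (l_2 − l_3) / l_2 = (0.89 − 0.88) / 0.89
     = 0.01 / 0.89 = 0.011236… → 0.011

0.011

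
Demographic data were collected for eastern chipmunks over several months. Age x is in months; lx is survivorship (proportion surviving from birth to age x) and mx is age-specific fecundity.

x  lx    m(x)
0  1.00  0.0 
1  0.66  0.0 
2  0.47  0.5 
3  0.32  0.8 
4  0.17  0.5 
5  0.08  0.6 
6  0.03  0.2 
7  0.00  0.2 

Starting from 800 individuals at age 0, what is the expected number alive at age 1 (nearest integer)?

Expected survivors = N0 · l_1 = 800 × 0.66 = 528 → 528

528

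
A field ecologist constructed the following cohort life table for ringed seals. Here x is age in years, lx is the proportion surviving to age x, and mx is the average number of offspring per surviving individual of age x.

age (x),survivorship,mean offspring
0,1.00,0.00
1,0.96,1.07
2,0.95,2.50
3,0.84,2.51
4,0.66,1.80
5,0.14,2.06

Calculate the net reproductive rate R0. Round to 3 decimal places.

6.987

lx·mx by age: 0, 1.0272, 2.375, 2.1084, 1.188, 0.2884
R0 = Σ lx·mx = 6.987 → 6.987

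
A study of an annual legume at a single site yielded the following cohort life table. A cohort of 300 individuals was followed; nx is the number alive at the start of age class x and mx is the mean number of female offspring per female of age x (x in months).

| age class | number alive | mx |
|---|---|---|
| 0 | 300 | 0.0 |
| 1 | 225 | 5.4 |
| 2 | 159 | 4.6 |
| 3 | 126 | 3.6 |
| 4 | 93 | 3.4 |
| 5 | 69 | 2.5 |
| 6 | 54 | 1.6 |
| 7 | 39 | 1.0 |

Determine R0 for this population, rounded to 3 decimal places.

10.047

lx = nx/n0 = nx/300: 1, 0.75, 0.53, 0.42, 0.31, 0.23, 0.18, 0.13
lx·mx by age: 0, 4.05, 2.438, 1.512, 1.054, 0.575, 0.288, 0.13
R0 = Σ lx·mx = 10.047 → 10.047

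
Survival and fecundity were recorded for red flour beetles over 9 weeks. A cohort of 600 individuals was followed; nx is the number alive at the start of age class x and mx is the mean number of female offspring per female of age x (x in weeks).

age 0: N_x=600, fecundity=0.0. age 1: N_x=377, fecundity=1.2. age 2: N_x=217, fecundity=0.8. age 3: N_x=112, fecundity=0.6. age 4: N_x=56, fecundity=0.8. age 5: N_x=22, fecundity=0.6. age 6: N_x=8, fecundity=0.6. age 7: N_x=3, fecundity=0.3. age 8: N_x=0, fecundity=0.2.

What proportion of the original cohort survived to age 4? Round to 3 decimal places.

l_4 = n_4/n_0 = 56/600 = 0.093333… → 0.093

0.093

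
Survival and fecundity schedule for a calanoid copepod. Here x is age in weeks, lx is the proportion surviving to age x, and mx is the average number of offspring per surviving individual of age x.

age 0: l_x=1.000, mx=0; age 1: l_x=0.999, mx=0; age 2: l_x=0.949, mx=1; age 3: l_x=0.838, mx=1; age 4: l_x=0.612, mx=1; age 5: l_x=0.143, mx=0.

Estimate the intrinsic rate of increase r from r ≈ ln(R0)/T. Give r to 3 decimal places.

R0 = Σ lx·mx = 0 + 0 + 0.949 + 0.838 + 0.612 + 0 = 2.399
Σ x·lx·mx = 6.86; T = 6.86/2.399 = 2.85952…
r ≈ ln(R0)/T = ln(2.399)/2.85952… = 0.30601… → 0.306

0.306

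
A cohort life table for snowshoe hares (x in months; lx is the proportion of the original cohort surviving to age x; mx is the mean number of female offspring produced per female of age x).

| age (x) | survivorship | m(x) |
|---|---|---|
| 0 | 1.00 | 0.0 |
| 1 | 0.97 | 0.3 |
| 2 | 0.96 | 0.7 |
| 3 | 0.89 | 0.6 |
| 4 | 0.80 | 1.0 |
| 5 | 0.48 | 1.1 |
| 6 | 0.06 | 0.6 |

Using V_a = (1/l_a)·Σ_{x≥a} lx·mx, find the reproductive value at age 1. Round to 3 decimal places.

lx·mx for x ≥ 1: 0.291, 0.672, 0.534, 0.8, 0.528, 0.036 → sum = 2.861
V_1 = 2.861 / l_1 = 2.861 / 0.97 = 2.949485… → 2.949

2.949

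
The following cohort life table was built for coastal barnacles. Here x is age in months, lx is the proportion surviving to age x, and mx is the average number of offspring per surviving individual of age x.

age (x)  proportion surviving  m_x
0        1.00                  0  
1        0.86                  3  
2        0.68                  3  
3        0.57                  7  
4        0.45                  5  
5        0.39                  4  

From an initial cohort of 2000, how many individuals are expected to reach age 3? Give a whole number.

Expected survivors = N0 · l_3 = 2000 × 0.57 = 1140 → 1140

1140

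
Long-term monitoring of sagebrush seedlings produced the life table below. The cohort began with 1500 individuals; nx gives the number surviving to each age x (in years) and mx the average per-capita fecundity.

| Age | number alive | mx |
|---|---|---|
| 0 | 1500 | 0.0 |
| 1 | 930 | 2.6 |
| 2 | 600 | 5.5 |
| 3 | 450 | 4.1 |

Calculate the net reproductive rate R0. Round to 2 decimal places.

lx = nx/n0 = nx/1500: 1, 0.62, 0.4, 0.3
lx·mx by age: 0, 1.612, 2.2, 1.23
R0 = Σ lx·mx = 5.042 → 5.04

5.04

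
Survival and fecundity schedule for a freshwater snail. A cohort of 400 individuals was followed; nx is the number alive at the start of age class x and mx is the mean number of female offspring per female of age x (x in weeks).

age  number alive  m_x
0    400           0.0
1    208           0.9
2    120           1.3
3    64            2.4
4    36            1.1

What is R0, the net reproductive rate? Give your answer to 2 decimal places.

1.34

lx = nx/n0 = nx/400: 1, 0.52, 0.3, 0.16, 0.09
lx·mx by age: 0, 0.468, 0.39, 0.384, 0.099
R0 = Σ lx·mx = 1.341 → 1.34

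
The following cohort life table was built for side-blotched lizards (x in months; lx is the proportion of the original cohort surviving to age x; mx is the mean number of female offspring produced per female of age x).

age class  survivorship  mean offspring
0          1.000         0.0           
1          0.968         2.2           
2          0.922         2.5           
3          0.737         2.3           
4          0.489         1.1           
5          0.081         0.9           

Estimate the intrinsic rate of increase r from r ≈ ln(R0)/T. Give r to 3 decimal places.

0.897

R0 = Σ lx·mx = 0 + 2.1296 + 2.305 + 1.6951 + 0.5379 + 0.0729 = 6.7405
Σ x·lx·mx = 14.341; T = 14.341/6.7405 = 2.12759…
r ≈ ln(R0)/T = ln(6.7405)/2.12759… = 0.89685… → 0.897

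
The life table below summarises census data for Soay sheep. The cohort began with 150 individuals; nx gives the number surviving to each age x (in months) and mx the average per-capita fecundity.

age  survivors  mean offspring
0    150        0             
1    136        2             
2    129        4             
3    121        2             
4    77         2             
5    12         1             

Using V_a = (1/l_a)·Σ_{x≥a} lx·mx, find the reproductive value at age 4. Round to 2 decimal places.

lx = nx/n0 = nx/150: 1, 0.90667…, 0.86, 0.80667…, 0.51333…, 0.08
lx·mx for x ≥ 4: 1.026667…, 0.08 → sum = 1.106667…
V_4 = 1.106667… / l_4 = 1.106667… / 0.513333… = 2.155844… → 2.16

2.16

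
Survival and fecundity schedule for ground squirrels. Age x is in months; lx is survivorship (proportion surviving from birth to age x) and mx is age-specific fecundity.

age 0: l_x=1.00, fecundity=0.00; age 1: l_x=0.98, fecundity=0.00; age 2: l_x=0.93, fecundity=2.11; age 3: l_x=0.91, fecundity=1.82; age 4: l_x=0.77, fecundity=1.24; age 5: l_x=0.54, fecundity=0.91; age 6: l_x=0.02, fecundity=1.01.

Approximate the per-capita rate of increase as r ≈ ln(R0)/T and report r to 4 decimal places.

0.5408

R0 = Σ lx·mx = 0 + 0 + 1.9623 + 1.6562 + 0.9548 + 0.4914 + 0.0202 = 5.0849
Σ x·lx·mx = 15.2906; T = 15.2906/5.0849 = 3.00706…
r ≈ ln(R0)/T = ln(5.0849)/3.00706… = 0.540819… → 0.5408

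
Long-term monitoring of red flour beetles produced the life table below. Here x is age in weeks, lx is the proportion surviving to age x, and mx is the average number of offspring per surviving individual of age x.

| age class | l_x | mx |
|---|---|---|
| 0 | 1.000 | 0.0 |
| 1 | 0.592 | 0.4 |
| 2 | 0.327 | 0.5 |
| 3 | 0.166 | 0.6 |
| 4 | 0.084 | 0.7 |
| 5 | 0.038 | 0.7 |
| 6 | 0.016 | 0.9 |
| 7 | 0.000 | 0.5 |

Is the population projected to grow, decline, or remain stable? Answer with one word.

R0 = Σ lx·mx = 0 + 0.2368 + 0.1635 + 0.0996 + 0.0588 + 0.0266 + 0.0144 + 0 = 0.5997
R0 < 1, so the population is declining.

declining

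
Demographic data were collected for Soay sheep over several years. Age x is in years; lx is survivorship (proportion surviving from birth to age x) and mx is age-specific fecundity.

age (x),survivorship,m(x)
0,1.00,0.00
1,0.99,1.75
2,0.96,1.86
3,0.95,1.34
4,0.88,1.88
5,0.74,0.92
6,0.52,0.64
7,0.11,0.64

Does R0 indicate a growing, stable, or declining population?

R0 = Σ lx·mx = 0 + 1.7325 + 1.7856 + 1.273 + 1.6544 + 0.6808 + 0.3328 + 0.0704 = 7.5295
R0 > 1, so the population is growing.

growing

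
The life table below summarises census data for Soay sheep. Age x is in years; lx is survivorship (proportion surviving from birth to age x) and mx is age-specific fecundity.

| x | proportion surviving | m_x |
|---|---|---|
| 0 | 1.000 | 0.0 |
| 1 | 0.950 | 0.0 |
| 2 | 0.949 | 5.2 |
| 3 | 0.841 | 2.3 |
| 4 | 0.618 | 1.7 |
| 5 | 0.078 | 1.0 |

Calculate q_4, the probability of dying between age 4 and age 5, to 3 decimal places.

0.874

q_4 = (l_4 − l_5) / l_4 = (0.618 − 0.078) / 0.618
     = 0.54 / 0.618 = 0.873786… → 0.874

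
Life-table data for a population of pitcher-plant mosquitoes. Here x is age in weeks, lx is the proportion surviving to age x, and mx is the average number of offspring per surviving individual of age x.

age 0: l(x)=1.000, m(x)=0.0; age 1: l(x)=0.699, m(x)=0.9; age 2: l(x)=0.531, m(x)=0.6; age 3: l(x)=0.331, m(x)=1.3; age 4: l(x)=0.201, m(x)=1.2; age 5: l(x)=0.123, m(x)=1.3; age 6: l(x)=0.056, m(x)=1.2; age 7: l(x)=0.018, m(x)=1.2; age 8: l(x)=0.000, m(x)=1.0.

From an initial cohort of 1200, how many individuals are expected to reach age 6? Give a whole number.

Expected survivors = N0 · l_6 = 1200 × 0.056 = 67.2 → 67

67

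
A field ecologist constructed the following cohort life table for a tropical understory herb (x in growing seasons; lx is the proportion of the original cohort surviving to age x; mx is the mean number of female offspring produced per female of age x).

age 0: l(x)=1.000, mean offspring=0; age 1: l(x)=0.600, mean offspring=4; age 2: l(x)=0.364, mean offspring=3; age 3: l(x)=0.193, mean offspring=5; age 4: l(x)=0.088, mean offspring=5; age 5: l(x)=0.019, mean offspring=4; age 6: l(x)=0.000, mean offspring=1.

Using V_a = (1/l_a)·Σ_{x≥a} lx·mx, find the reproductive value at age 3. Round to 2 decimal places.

7.67

lx·mx for x ≥ 3: 0.965, 0.44, 0.076, 0 → sum = 1.481
V_3 = 1.481 / l_3 = 1.481 / 0.193 = 7.673575… → 7.67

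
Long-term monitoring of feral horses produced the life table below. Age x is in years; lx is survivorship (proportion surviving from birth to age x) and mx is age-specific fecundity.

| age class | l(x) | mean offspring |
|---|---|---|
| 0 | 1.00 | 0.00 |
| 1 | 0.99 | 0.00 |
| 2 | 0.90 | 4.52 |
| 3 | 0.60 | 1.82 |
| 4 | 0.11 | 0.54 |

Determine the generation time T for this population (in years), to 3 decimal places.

2.232

lx·mx: 0, 0, 4.068, 1.092, 0.0594 → R0 = 5.2194
x·lx·mx: 0, 0, 8.136, 3.276, 0.2376 → Σ = 11.6496
T = 11.6496 / 5.2194 = 2.231981… → 2.232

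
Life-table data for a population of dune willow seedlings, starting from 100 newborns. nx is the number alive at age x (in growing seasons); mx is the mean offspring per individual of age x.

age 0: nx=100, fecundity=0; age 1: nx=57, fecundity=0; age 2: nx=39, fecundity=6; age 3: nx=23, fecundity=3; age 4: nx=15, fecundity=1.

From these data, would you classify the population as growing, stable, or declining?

lx = nx/n0 = nx/100: 1, 0.57, 0.39, 0.23, 0.15
R0 = Σ lx·mx = 0 + 0 + 2.34 + 0.69 + 0.15 = 3.18
R0 > 1, so the population is growing.

growing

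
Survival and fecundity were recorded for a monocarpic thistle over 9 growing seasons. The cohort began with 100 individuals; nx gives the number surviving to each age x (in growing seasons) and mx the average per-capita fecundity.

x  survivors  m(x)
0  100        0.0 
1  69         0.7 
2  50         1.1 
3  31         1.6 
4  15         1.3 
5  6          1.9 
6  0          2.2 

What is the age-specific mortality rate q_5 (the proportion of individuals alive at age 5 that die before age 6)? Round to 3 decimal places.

1.000

lx = nx/n0 = nx/100: 1, 0.69, 0.5, 0.31, 0.15, 0.06, 0
q_5 = (l_5 − l_6) / l_5 = (0.06 − 0) / 0.06
     = 0.06 / 0.06 = 1 → 1.000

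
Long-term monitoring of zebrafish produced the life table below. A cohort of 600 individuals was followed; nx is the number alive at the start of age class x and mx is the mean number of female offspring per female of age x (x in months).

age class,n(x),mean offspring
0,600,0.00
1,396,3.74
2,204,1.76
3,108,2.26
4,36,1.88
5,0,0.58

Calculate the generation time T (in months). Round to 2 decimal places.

1.49

lx = nx/n0 = nx/600: 1, 0.66, 0.34, 0.18, 0.06, 0
lx·mx: 0, 2.4684, 0.5984, 0.4068, 0.1128, 0 → R0 = 3.5864
x·lx·mx: 0, 2.4684, 1.1968, 1.2204, 0.4512, 0 → Σ = 5.3368
T = 5.3368 / 3.5864 = 1.488066… → 1.49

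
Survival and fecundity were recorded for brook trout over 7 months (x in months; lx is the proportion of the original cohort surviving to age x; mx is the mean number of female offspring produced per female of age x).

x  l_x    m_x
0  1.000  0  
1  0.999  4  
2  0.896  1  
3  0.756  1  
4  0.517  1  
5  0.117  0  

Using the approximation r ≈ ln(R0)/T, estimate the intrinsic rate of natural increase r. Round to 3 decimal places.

1.108

R0 = Σ lx·mx = 0 + 3.996 + 0.896 + 0.756 + 0.517 + 0 = 6.165
Σ x·lx·mx = 10.124; T = 10.124/6.165 = 1.64217…
r ≈ ln(R0)/T = ln(6.165)/1.64217… = 1.10761… → 1.108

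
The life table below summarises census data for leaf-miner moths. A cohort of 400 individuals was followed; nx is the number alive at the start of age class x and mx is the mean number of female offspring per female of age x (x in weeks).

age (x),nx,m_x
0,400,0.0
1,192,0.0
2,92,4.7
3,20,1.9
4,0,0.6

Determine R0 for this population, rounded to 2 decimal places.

1.18

lx = nx/n0 = nx/400: 1, 0.48, 0.23, 0.05, 0
lx·mx by age: 0, 0, 1.081, 0.095, 0
R0 = Σ lx·mx = 1.176 → 1.18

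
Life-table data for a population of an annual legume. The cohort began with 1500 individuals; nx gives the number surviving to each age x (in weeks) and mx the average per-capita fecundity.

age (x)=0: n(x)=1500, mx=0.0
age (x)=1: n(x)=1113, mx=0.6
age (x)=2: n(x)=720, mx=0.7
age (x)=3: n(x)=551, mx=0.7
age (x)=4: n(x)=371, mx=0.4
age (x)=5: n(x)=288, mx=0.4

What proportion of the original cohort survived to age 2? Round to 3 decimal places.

0.480

l_2 = n_2/n_0 = 720/1500 = 0.48 → 0.480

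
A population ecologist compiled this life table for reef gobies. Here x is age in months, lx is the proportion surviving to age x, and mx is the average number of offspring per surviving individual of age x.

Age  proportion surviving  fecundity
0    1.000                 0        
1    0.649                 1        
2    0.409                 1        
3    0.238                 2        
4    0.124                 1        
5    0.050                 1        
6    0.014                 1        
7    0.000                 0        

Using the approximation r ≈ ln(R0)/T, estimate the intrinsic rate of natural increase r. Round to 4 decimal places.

R0 = Σ lx·mx = 0 + 0.649 + 0.409 + 0.476 + 0.124 + 0.05 + 0.014 + 0 = 1.722
Σ x·lx·mx = 3.725; T = 3.725/1.722 = 2.16318…
r ≈ ln(R0)/T = ln(1.722)/2.16318… = 0.251244… → 0.2512

0.2512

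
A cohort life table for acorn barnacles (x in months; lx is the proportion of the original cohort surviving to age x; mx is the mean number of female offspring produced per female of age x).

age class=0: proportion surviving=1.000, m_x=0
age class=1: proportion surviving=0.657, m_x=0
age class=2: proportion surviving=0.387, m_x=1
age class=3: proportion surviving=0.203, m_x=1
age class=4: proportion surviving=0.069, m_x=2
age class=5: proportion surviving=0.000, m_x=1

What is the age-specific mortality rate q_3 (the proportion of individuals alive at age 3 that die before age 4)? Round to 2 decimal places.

q_3 = (l_3 − l_4) / l_3 = (0.203 − 0.069) / 0.203
     = 0.134 / 0.203 = 0.660099… → 0.66

0.66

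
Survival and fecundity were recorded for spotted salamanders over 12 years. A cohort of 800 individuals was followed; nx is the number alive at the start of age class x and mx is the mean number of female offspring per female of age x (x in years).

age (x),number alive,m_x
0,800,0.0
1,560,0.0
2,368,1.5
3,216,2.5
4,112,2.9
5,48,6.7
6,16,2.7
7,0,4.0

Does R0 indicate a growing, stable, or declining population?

lx = nx/n0 = nx/800: 1, 0.7, 0.46, 0.27, 0.14, 0.06, 0.02, 0
R0 = Σ lx·mx = 0 + 0 + 0.69 + 0.675 + 0.406 + 0.402 + 0.054 + 0 = 2.227
R0 > 1, so the population is growing.

growing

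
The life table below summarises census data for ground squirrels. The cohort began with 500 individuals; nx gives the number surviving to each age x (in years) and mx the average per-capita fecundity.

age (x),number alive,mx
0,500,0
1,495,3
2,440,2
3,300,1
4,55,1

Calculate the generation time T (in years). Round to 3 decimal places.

1.605

lx = nx/n0 = nx/500: 1, 0.99, 0.88, 0.6, 0.11
lx·mx: 0, 2.97, 1.76, 0.6, 0.11 → R0 = 5.44
x·lx·mx: 0, 2.97, 3.52, 1.8, 0.44 → Σ = 8.73
T = 8.73 / 5.44 = 1.604779… → 1.605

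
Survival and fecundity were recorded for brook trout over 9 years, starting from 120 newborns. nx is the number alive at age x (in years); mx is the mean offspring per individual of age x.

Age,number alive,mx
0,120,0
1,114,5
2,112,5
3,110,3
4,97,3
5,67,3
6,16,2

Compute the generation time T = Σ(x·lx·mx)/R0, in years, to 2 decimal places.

lx = nx/n0 = nx/120: 1, 0.95, 0.93333…, 0.91667…, 0.80833…, 0.55833…, 0.13333…
lx·mx: 0, 4.75, 4.666667…, 2.75…, 2.425…, 1.675…, 0.266667… → R0 = 16.533333…
x·lx·mx: 0, 4.75, 9.333333…, 8.25…, 9.7…, 8.375…, 1.6… → Σ = 42.008333…
T = 42.008333… / 16.533333… = 2.540827… → 2.54

2.54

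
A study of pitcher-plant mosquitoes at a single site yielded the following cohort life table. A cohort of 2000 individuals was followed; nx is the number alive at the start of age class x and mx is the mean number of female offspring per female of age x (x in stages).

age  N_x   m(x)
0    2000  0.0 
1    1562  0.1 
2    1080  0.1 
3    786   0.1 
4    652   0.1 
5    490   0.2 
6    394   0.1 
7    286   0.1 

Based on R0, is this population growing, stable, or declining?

lx = nx/n0 = nx/2000: 1, 0.781, 0.54, 0.393, 0.326, 0.245, 0.197, 0.143
R0 = Σ lx·mx = 0 + 0.0781 + 0.054 + 0.0393 + 0.0326 + 0.049 + 0.0197 + 0.0143 = 0.287
R0 < 1, so the population is declining.

declining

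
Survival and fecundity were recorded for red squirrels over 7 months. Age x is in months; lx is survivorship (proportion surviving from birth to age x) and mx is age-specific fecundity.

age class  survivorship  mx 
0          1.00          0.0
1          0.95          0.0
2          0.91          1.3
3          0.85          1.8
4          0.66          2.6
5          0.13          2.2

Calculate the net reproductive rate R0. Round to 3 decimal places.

lx·mx by age: 0, 0, 1.183, 1.53, 1.716, 0.286
R0 = Σ lx·mx = 4.715 → 4.715

4.715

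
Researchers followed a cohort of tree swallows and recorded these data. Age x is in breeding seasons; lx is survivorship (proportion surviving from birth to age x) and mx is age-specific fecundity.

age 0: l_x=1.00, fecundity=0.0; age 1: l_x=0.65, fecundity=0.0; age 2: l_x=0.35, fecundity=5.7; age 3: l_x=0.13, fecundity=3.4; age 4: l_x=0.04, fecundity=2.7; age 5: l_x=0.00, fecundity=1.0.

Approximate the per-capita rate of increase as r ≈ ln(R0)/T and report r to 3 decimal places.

0.414

R0 = Σ lx·mx = 0 + 0 + 1.995 + 0.442 + 0.108 + 0 = 2.545
Σ x·lx·mx = 5.748; T = 5.748/2.545 = 2.25855…
r ≈ ln(R0)/T = ln(2.545)/2.25855… = 0.4136… → 0.414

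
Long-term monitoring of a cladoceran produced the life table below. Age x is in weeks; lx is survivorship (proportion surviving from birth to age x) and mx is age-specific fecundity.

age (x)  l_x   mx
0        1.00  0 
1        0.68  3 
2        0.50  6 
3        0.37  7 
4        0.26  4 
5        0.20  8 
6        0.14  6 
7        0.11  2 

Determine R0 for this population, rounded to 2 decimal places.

11.33

lx·mx by age: 0, 2.04, 3, 2.59, 1.04, 1.6, 0.84, 0.22
R0 = Σ lx·mx = 11.33 → 11.33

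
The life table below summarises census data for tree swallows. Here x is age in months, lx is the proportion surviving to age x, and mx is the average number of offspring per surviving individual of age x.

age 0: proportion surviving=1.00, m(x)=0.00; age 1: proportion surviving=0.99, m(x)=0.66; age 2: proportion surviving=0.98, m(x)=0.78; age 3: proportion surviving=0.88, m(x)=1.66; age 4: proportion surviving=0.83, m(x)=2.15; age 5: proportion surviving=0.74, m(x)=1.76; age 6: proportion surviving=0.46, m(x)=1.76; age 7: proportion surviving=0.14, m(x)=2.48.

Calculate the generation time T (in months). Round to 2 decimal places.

lx·mx: 0, 0.6534, 0.7644, 1.4608, 1.7845, 1.3024, 0.8096, 0.3472 → R0 = 7.1223
x·lx·mx: 0, 0.6534, 1.5288, 4.3824, 7.138, 6.512, 4.8576, 2.4304 → Σ = 27.5026
T = 27.5026 / 7.1223 = 3.861477… → 3.86

3.86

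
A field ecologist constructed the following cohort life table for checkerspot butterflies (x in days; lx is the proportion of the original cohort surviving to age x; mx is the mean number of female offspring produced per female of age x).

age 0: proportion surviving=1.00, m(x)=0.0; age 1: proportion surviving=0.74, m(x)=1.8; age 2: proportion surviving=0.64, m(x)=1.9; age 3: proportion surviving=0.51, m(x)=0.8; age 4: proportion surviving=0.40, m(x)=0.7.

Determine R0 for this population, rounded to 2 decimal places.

3.24

lx·mx by age: 0, 1.332, 1.216, 0.408, 0.28
R0 = Σ lx·mx = 3.236 → 3.24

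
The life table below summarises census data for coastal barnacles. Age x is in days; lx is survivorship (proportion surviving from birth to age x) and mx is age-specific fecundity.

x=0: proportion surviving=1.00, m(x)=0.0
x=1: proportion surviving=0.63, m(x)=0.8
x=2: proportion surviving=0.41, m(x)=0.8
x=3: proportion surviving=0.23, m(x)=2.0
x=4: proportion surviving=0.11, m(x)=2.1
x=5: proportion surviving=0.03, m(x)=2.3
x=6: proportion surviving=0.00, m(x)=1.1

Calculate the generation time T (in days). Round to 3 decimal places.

lx·mx: 0, 0.504, 0.328, 0.46, 0.231, 0.069, 0 → R0 = 1.592
x·lx·mx: 0, 0.504, 0.656, 1.38, 0.924, 0.345, 0 → Σ = 3.809
T = 3.809 / 1.592 = 2.392588… → 2.393

2.393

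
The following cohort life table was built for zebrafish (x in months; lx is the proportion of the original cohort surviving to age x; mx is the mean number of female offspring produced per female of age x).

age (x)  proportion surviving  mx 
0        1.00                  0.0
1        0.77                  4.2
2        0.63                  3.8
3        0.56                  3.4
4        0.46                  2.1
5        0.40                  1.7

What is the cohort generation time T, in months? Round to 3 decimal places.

2.288

lx·mx: 0, 3.234, 2.394, 1.904, 0.966, 0.68 → R0 = 9.178
x·lx·mx: 0, 3.234, 4.788, 5.712, 3.864, 3.4 → Σ = 20.998
T = 20.998 / 9.178 = 2.287862… → 2.288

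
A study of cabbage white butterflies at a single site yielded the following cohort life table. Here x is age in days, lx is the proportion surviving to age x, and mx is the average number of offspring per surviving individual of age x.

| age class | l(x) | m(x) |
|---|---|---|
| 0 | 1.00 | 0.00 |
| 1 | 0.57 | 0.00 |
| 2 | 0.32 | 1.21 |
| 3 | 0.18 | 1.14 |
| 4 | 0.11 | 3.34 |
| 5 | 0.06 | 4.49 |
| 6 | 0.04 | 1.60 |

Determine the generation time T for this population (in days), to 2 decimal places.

lx·mx: 0, 0, 0.3872, 0.2052, 0.3674, 0.2694, 0.064 → R0 = 1.2932
x·lx·mx: 0, 0, 0.7744, 0.6156, 1.4696, 1.347, 0.384 → Σ = 4.5906
T = 4.5906 / 1.2932 = 3.549799… → 3.55

3.55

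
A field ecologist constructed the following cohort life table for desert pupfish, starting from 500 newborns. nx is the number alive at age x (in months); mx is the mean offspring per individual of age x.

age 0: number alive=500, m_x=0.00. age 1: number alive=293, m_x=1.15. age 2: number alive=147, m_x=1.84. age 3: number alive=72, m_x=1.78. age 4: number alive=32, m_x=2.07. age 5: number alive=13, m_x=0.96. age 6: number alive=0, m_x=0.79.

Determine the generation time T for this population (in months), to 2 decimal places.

lx = nx/n0 = nx/500: 1, 0.586, 0.294, 0.144, 0.064, 0.026, 0
lx·mx: 0, 0.6739, 0.54096, 0.25632, 0.13248, 0.02496, 0 → R0 = 1.62862
x·lx·mx: 0, 0.6739, 1.08192, 0.76896, 0.52992, 0.1248, 0 → Σ = 3.1795
T = 3.1795 / 1.62862 = 1.952266… → 1.95

1.95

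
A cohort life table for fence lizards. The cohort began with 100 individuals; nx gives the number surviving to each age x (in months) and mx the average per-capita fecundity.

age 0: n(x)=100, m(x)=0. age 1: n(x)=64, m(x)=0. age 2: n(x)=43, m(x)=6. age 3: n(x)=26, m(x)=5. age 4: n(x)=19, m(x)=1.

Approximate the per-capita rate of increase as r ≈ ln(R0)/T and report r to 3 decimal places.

lx = nx/n0 = nx/100: 1, 0.64, 0.43, 0.26, 0.19
R0 = Σ lx·mx = 0 + 0 + 2.58 + 1.3 + 0.19 = 4.07
Σ x·lx·mx = 9.82; T = 9.82/4.07 = 2.41278…
r ≈ ln(R0)/T = ln(4.07)/2.41278… = 0.58175… → 0.582

0.582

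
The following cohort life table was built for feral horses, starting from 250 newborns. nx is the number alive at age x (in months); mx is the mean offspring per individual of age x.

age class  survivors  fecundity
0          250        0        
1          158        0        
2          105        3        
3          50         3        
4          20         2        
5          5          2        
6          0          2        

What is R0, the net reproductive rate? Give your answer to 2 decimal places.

2.06

lx = nx/n0 = nx/250: 1, 0.632, 0.42, 0.2, 0.08, 0.02, 0
lx·mx by age: 0, 0, 1.26, 0.6, 0.16, 0.04, 0
R0 = Σ lx·mx = 2.06 → 2.06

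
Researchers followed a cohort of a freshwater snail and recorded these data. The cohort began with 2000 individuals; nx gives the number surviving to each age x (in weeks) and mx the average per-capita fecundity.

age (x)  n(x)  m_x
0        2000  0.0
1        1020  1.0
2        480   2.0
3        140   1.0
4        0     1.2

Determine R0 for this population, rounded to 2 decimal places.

1.06

lx = nx/n0 = nx/2000: 1, 0.51, 0.24, 0.07, 0
lx·mx by age: 0, 0.51, 0.48, 0.07, 0
R0 = Σ lx·mx = 1.06 → 1.06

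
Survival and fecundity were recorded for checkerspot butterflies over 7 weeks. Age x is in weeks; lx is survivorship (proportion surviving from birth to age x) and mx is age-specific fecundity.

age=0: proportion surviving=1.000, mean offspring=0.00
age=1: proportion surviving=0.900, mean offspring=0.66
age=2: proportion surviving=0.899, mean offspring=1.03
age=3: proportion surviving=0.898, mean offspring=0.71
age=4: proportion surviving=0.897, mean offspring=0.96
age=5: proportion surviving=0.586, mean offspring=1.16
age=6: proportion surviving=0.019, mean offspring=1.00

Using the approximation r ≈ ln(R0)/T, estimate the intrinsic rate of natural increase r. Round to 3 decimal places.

0.431

R0 = Σ lx·mx = 0 + 0.594 + 0.92597 + 0.63758 + 0.86112 + 0.67976 + 0.019 = 3.71743
Σ x·lx·mx = 11.31596; T = 11.31596/3.71743 = 3.04403…
r ≈ ln(R0)/T = ln(3.71743)/3.04403… = 0.43135… → 0.431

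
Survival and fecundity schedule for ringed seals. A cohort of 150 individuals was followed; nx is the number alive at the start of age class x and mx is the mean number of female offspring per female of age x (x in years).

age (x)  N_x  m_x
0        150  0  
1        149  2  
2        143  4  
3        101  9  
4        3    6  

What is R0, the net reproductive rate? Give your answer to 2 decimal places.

lx = nx/n0 = nx/150: 1, 0.99333…, 0.95333…, 0.67333…, 0.02
lx·mx by age: 0, 1.986667…, 3.813333…, 6.06…, 0.12
R0 = Σ lx·mx = 11.98… → 11.98

11.98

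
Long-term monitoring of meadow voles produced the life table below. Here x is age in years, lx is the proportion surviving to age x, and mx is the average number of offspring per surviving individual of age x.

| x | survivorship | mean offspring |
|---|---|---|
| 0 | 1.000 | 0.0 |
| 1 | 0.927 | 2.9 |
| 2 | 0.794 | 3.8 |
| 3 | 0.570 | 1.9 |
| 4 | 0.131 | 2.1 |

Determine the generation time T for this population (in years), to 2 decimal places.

1.85

lx·mx: 0, 2.6883, 3.0172, 1.083, 0.2751 → R0 = 7.0636
x·lx·mx: 0, 2.6883, 6.0344, 3.249, 1.1004 → Σ = 13.0721
T = 13.0721 / 7.0636 = 1.850629… → 1.85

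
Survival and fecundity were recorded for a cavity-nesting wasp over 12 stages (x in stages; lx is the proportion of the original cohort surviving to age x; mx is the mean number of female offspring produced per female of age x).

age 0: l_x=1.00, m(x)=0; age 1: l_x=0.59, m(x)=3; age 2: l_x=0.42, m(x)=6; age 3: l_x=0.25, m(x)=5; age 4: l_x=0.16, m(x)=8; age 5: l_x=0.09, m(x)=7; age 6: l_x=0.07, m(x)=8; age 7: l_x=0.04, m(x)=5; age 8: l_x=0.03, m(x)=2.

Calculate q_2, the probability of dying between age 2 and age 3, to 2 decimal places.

q_2 = (l_2 − l_3) / l_2 = (0.42 − 0.25) / 0.42
     = 0.17 / 0.42 = 0.404762… → 0.40

0.40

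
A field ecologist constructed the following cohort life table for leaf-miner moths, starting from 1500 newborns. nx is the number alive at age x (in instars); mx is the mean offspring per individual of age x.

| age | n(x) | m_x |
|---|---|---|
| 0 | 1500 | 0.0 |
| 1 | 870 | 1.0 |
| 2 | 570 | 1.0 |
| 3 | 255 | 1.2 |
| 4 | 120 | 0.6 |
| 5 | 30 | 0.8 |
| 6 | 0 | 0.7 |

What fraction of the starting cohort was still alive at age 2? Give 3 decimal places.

l_2 = n_2/n_0 = 570/1500 = 0.38 → 0.380

0.380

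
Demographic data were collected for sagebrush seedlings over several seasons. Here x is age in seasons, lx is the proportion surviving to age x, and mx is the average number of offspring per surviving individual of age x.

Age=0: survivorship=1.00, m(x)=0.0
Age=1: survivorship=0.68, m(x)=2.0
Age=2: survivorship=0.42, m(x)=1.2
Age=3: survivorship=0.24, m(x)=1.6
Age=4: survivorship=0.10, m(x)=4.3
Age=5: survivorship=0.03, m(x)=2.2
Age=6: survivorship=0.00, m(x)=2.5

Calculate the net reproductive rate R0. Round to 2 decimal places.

lx·mx by age: 0, 1.36, 0.504, 0.384, 0.43, 0.066, 0
R0 = Σ lx·mx = 2.744 → 2.74

2.74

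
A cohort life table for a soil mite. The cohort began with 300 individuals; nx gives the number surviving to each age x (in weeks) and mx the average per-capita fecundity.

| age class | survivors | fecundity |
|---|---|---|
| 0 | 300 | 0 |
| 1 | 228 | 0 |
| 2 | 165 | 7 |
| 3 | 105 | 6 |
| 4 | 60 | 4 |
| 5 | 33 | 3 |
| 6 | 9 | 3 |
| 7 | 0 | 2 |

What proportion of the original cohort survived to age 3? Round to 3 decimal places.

l_3 = n_3/n_0 = 105/300 = 0.35 → 0.350

0.350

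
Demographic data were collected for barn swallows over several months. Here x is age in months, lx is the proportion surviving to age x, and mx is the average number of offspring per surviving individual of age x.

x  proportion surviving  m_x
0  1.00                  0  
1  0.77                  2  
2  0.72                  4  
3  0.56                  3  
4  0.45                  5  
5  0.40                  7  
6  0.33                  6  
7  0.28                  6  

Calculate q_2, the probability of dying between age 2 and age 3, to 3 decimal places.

0.222

q_2 = (l_2 − l_3) / l_2 = (0.72 − 0.56) / 0.72
     = 0.16 / 0.72 = 0.222222… → 0.222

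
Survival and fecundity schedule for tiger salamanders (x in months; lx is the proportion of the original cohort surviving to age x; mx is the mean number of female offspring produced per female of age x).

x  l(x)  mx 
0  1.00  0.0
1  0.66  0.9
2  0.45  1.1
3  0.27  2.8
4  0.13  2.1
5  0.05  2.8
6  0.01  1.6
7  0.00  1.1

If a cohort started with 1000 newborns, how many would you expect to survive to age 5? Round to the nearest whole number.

50

Expected survivors = N0 · l_5 = 1000 × 0.05 = 50 → 50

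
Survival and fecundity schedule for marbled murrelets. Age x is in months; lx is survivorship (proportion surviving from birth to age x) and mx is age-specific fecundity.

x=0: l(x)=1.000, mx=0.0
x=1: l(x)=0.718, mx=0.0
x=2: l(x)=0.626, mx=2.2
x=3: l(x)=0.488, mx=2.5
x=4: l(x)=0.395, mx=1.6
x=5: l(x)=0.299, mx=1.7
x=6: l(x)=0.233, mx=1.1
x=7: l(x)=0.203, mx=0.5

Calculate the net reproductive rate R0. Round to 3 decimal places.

4.095

lx·mx by age: 0, 0, 1.3772, 1.22, 0.632, 0.5083, 0.2563, 0.1015
R0 = Σ lx·mx = 4.0953 → 4.095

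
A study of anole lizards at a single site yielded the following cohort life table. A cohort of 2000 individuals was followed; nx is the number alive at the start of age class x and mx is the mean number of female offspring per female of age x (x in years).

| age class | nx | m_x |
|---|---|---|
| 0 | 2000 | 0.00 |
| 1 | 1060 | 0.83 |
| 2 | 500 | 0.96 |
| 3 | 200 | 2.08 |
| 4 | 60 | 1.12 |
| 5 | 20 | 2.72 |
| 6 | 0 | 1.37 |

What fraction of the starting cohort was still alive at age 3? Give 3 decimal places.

0.100

l_3 = n_3/n_0 = 200/2000 = 0.1 → 0.100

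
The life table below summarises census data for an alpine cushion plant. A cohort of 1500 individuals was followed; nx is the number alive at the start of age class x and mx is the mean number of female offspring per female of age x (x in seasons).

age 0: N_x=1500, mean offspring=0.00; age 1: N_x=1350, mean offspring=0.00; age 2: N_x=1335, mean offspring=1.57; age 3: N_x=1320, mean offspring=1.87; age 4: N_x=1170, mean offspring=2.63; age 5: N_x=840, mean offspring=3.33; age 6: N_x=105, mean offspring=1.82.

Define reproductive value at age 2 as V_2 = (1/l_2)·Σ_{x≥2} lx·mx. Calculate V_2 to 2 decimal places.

7.96

lx = nx/n0 = nx/1500: 1, 0.9, 0.89, 0.88, 0.78, 0.56, 0.07
lx·mx for x ≥ 2: 1.3973, 1.6456, 2.0514, 1.8648, 0.1274 → sum = 7.0865
V_2 = 7.0865 / l_2 = 7.0865 / 0.89 = 7.96236… → 7.96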